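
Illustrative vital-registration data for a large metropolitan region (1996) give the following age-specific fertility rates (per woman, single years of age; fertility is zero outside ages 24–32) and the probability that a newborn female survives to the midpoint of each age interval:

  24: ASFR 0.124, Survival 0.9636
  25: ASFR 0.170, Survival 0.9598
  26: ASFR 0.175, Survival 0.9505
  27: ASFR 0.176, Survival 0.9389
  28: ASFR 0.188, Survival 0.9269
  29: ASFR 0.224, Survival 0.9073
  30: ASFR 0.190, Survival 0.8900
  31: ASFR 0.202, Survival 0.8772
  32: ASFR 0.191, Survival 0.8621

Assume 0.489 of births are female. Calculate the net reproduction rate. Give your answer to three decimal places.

0.735

Proportion female at birth = 0.489.
Each age group contributes 1 × ASFR × survival:
  24: 1 × 0.124 × 0.9636 = 0.11949
  25: 1 × 0.170 × 0.9598 = 0.16317
  26: 1 × 0.175 × 0.9505 = 0.16634
  27: 1 × 0.176 × 0.9389 = 0.16525
  28: 1 × 0.188 × 0.9269 = 0.17426
  29: 1 × 0.224 × 0.9073 = 0.20324
  30: 1 × 0.190 × 0.8900 = 0.16910
  31: 1 × 0.202 × 0.8772 = 0.17719
  32: 1 × 0.191 × 0.8621 = 0.16466
Sum = 1.50270
NRR = 0.489 × 1.50270 = 0.73482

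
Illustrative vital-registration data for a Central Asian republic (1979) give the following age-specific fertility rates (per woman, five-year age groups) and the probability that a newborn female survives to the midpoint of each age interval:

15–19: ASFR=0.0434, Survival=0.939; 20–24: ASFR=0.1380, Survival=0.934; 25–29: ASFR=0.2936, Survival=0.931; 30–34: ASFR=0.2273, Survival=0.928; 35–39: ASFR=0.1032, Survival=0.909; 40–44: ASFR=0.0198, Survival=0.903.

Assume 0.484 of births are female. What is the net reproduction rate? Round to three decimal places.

Proportion female at birth = 0.484.
Weighting each age-specific rate by interval width and survival:
  15–19: 5 × 0.0434 × 0.939 = 0.20376
  20–24: 5 × 0.1380 × 0.934 = 0.64446
  25–29: 5 × 0.2936 × 0.931 = 1.36671
  30–34: 5 × 0.2273 × 0.928 = 1.05467
  35–39: 5 × 0.1032 × 0.909 = 0.46904
  40–44: 5 × 0.0198 × 0.903 = 0.08940
Sum = 3.82804
NRR = 0.484 × 3.82804 = 1.85277

1.853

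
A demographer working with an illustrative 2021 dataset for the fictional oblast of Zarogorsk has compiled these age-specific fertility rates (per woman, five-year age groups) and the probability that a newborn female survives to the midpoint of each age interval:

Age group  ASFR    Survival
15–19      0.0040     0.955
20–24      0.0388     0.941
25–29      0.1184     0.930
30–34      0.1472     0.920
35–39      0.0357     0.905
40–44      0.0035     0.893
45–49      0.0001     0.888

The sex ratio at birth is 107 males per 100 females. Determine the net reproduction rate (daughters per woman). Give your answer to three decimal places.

Proportion female at birth = 100 / (100 + 107) = 0.48309.
Survival-weighted fertility by age (5·fₓ·Sₓ):
  15–19: 5 × 0.0040 × 0.955 = 0.01910
  20–24: 5 × 0.0388 × 0.941 = 0.18255
  25–29: 5 × 0.1184 × 0.930 = 0.55056
  30–34: 5 × 0.1472 × 0.920 = 0.67712
  35–39: 5 × 0.0357 × 0.905 = 0.16154
  40–44: 5 × 0.0035 × 0.893 = 0.01563
  45–49: 5 × 0.0001 × 0.888 = 0.00044
Sum = 1.60694
NRR = 0.48309 × 1.60694 = 0.77630
With NRR below 1 the population is below replacement fertility.

0.776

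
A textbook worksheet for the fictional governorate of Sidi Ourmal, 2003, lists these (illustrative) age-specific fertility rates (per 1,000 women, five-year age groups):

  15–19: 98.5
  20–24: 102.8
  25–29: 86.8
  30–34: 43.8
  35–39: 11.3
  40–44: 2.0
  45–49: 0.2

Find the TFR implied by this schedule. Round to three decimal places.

Sum of ASFRs = 98.5 + 102.8 + 86.8 + 43.8 + 11.3 + 2.0 + 0.2 = 345.4
TFR = 5 × 345.4 / 1000 = 1.727

1.727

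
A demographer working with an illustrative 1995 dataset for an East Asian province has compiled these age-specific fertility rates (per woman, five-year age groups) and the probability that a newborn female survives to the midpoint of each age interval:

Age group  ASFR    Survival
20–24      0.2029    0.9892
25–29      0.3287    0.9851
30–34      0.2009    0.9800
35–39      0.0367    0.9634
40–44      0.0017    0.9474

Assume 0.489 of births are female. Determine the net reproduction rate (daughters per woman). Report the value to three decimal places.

1.854

Proportion female at birth = 0.489.
Each age group contributes 5 × ASFR × survival:
  20–24: 5 × 0.2029 × 0.9892 = 1.00354
  25–29: 5 × 0.3287 × 0.9851 = 1.61901
  30–34: 5 × 0.2009 × 0.9800 = 0.98441
  35–39: 5 × 0.0367 × 0.9634 = 0.17678
  40–44: 5 × 0.0017 × 0.9474 = 0.00805
Sum = 3.79179
NRR = 0.489 × 3.79179 = 1.85419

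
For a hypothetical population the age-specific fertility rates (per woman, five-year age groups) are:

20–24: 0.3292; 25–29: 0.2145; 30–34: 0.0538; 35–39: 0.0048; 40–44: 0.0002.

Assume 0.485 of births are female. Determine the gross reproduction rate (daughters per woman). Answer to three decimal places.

Proportion female at birth = 0.485.
Sum of ASFRs = 0.3292 + 0.2145 + 0.0538 + 0.0048 + 0.0002 = 0.6025
TFR = 5 × 0.6025 = 3.0125
GRR = 0.485 × 3.0125 = 1.46106

1.461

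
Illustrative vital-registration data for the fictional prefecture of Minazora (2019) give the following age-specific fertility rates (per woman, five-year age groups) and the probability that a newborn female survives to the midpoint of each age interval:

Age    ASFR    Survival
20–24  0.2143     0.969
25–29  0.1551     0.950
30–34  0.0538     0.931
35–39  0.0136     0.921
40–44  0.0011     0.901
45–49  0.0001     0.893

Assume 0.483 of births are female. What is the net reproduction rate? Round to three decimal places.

Proportion female at birth = 0.483.
Survival-weighted fertility by age (5·fₓ·Sₓ):
  20–24: 5 × 0.2143 × 0.969 = 1.03828
  25–29: 5 × 0.1551 × 0.950 = 0.73673
  30–34: 5 × 0.0538 × 0.931 = 0.25044
  35–39: 5 × 0.0136 × 0.921 = 0.06263
  40–44: 5 × 0.0011 × 0.901 = 0.00496
  45–49: 5 × 0.0001 × 0.893 = 0.00045
Sum = 2.09349
NRR = 0.483 × 2.09349 = 1.01116

1.011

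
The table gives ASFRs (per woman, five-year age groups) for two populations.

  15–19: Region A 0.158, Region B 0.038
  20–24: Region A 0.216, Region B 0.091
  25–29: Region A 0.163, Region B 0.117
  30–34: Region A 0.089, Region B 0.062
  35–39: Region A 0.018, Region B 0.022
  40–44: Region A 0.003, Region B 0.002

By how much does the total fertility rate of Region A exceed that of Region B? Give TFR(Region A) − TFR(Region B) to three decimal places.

Region A:
  Sum of ASFRs = 0.158 + 0.216 + 0.163 + 0.089 + 0.018 + 0.003 = 0.647
  TFR = 5 × 0.647 = 3.235
Region B:
  Sum of ASFRs = 0.038 + 0.091 + 0.117 + 0.062 + 0.022 + 0.002 = 0.332
  TFR = 5 × 0.332 = 1.66
Difference = 3.235 − 1.66 = 1.575

1.575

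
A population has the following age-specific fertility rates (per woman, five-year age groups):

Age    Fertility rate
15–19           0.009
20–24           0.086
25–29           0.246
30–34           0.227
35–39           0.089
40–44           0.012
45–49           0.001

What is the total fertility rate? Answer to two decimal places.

3.35

Sum of ASFRs = 0.009 + 0.086 + 0.246 + 0.227 + 0.089 + 0.012 + 0.001 = 0.670
TFR = 5 × 0.670 = 3.35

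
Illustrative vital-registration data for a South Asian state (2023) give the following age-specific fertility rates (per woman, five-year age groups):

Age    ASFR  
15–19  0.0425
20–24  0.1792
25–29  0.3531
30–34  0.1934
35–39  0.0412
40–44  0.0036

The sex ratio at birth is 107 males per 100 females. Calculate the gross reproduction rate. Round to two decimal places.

1.96

Proportion female at birth = 100 / (100 + 107) = 0.48309.
Sum of ASFRs = 0.0425 + 0.1792 + 0.3531 + 0.1934 + 0.0412 + 0.0036 = 0.8130
TFR = 5 × 0.8130 = 4.065
GRR = 0.48309 × 4.065 = 1.96376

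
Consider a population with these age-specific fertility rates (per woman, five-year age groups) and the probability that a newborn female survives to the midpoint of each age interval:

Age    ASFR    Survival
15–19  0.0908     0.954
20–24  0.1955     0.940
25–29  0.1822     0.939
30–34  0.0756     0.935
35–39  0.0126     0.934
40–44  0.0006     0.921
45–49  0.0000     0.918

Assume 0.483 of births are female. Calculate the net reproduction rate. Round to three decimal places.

Proportion female at birth = 0.483.
Per-age-group product (5 × ASFR × survival probability):
  15–19: 5 × 0.0908 × 0.954 = 0.43312
  20–24: 5 × 0.1955 × 0.940 = 0.91885
  25–29: 5 × 0.1822 × 0.939 = 0.85543
  30–34: 5 × 0.0756 × 0.935 = 0.35343
  35–39: 5 × 0.0126 × 0.934 = 0.05884
  40–44: 5 × 0.0006 × 0.921 = 0.00276
  45–49: 5 × 0.0000 × 0.918 = 0.00000
Sum = 2.62243
NRR = 0.483 × 2.62243 = 1.26663

1.267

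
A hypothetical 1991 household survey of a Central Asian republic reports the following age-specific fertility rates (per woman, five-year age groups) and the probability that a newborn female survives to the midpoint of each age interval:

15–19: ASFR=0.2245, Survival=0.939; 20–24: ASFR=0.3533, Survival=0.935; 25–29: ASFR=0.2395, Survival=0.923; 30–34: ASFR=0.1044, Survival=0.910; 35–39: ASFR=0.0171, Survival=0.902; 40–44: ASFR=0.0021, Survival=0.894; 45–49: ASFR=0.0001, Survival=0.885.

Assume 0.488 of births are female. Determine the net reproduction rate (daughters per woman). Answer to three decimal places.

Proportion female at birth = 0.488.
Each age group contributes 5 × ASFR × survival:
  15–19: 5 × 0.2245 × 0.939 = 1.05403
  20–24: 5 × 0.3533 × 0.935 = 1.65168
  25–29: 5 × 0.2395 × 0.923 = 1.10529
  30–34: 5 × 0.1044 × 0.910 = 0.47502
  35–39: 5 × 0.0171 × 0.902 = 0.07712
  40–44: 5 × 0.0021 × 0.894 = 0.00939
  45–49: 5 × 0.0001 × 0.885 = 0.00044
Sum = 4.37297
NRR = 0.488 × 4.37297 = 2.13401

2.134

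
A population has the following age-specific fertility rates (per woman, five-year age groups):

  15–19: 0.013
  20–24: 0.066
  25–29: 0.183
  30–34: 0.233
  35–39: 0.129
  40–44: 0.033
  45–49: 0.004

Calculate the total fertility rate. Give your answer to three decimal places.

Sum of ASFRs = 0.013 + 0.066 + 0.183 + 0.233 + 0.129 + 0.033 + 0.004 = 0.661
TFR = 5 × 0.661 = 3.305

3.305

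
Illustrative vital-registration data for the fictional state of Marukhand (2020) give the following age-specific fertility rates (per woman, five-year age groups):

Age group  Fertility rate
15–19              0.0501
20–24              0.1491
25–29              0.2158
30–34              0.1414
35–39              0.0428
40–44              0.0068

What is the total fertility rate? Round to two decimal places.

3.03

Sum of ASFRs = 0.0501 + 0.1491 + 0.2158 + 0.1414 + 0.0428 + 0.0068 = 0.6060
TFR = 5 × 0.6060 = 3.03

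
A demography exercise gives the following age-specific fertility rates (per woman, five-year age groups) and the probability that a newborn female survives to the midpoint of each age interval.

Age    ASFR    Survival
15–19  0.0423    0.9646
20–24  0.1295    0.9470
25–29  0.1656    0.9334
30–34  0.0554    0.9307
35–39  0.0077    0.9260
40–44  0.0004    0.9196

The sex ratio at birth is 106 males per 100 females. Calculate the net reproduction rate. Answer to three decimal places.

0.915

Proportion female at birth = 100 / (100 + 106) = 0.48544.
Survival-weighted fertility by age (5·fₓ·Sₓ):
  15–19: 5 × 0.0423 × 0.9646 = 0.20401
  20–24: 5 × 0.1295 × 0.9470 = 0.61318
  25–29: 5 × 0.1656 × 0.9334 = 0.77286
  30–34: 5 × 0.0554 × 0.9307 = 0.25780
  35–39: 5 × 0.0077 × 0.9260 = 0.03565
  40–44: 5 × 0.0004 × 0.9196 = 0.00184
Sum = 1.88534
NRR = 0.48544 × 1.88534 = 0.91522
An NRR under 1 implies long-run decline under these rates.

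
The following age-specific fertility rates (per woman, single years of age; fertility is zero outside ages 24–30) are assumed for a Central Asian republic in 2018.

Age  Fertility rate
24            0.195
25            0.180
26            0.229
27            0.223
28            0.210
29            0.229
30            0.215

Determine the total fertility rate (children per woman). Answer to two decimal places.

Sum of ASFRs = 0.195 + 0.180 + 0.229 + 0.223 + 0.210 + 0.229 + 0.215 = 1.481
TFR = 1.481

1.48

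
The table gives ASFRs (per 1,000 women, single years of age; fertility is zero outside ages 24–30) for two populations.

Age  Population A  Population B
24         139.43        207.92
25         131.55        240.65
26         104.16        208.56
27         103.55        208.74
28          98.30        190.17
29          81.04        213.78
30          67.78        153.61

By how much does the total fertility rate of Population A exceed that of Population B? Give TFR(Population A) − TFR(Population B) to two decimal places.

-0.70

Population A:
  Sum of ASFRs = 139.43 + 131.55 + 104.16 + 103.55 + 98.30 + 81.04 + 67.78 = 725.81
  TFR = 725.81 / 1000 = 0.72581
Population B:
  Sum of ASFRs = 207.92 + 240.65 + 208.56 + 208.74 + 190.17 + 213.78 + 153.61 = 1423.43
  TFR = 1423.43 / 1000 = 1.42343
Difference = 0.72581 − 1.42343 = -0.69762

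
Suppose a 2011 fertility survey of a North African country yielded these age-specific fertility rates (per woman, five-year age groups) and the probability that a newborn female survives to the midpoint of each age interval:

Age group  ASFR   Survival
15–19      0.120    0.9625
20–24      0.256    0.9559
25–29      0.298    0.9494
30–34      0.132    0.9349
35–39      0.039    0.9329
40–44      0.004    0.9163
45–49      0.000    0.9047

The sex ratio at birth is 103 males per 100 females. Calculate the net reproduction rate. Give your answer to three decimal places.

Proportion female at birth = 100 / (100 + 103) = 0.49261.
Weighting each age-specific rate by interval width and survival:
  15–19: 5 × 0.120 × 0.9625 = 0.57750
  20–24: 5 × 0.256 × 0.9559 = 1.22355
  25–29: 5 × 0.298 × 0.9494 = 1.41461
  30–34: 5 × 0.132 × 0.9349 = 0.61703
  35–39: 5 × 0.039 × 0.9329 = 0.18192
  40–44: 5 × 0.004 × 0.9163 = 0.01833
  45–49: 5 × 0.000 × 0.9047 = 0.00000
Sum = 4.03294
NRR = 0.49261 × 4.03294 = 1.98667

1.987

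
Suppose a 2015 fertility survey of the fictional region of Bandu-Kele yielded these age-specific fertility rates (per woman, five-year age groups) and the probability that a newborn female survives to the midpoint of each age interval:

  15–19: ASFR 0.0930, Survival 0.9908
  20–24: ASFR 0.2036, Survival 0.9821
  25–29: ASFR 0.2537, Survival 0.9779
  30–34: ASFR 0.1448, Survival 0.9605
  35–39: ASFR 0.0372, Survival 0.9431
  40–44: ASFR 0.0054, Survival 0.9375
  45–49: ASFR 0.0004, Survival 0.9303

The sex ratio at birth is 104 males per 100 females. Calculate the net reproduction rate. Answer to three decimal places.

Proportion female at birth = 100 / (100 + 104) = 0.49020.
Per-age-group product (5 × ASFR × survival probability):
  15–19: 5 × 0.0930 × 0.9908 = 0.46072
  20–24: 5 × 0.2036 × 0.9821 = 0.99978
  25–29: 5 × 0.2537 × 0.9779 = 1.24047
  30–34: 5 × 0.1448 × 0.9605 = 0.69540
  35–39: 5 × 0.0372 × 0.9431 = 0.17542
  40–44: 5 × 0.0054 × 0.9375 = 0.02531
  45–49: 5 × 0.0004 × 0.9303 = 0.00186
Sum = 3.59896
NRR = 0.49020 × 3.59896 = 1.76421
NRR > 1, so each generation more than replaces itself.

1.764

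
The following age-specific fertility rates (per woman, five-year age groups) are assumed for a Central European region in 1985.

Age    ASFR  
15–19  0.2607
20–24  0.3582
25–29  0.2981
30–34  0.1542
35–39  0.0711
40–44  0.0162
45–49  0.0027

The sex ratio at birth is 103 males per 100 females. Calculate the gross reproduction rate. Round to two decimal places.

Proportion female at birth = 100 / (100 + 103) = 0.49261.
Sum of ASFRs = 0.2607 + 0.3582 + 0.2981 + 0.1542 + 0.0711 + 0.0162 + 0.0027 = 1.1612
TFR = 5 × 1.1612 = 5.806
GRR = 0.49261 × 5.806 = 2.86009

2.86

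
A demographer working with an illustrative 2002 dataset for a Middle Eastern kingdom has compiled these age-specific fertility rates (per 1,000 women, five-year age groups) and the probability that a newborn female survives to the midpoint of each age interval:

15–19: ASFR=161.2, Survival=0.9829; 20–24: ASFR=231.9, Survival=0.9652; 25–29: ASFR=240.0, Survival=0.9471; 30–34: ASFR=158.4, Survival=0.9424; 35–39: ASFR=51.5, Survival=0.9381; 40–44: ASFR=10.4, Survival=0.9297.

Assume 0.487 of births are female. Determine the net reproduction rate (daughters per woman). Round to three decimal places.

1.989

Proportion female at birth = 0.487.
Survival-weighted fertility by age (5·fₓ·Sₓ):
  15–19: 5 × 161.2/1000 × 0.9829 = 0.79222
  20–24: 5 × 231.9/1000 × 0.9652 = 1.11915
  25–29: 5 × 240.0/1000 × 0.9471 = 1.13652
  30–34: 5 × 158.4/1000 × 0.9424 = 0.74638
  35–39: 5 × 51.5/1000 × 0.9381 = 0.24156
  40–44: 5 × 10.4/1000 × 0.9297 = 0.04834
Sum = 4.08417
NRR = 0.487 × 4.08417 = 1.98899
An NRR exceeding 1 indicates intrinsic growth under these rates.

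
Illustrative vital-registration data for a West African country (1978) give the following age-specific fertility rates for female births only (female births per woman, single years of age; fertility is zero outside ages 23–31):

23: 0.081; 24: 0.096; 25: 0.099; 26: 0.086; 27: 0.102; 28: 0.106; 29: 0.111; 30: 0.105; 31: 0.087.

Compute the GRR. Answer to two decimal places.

Sum of female ASFRs = 0.081 + 0.096 + 0.099 + 0.086 + 0.102 + 0.106 + 0.111 + 0.105 + 0.087 = 0.873
GRR = 0.873

0.87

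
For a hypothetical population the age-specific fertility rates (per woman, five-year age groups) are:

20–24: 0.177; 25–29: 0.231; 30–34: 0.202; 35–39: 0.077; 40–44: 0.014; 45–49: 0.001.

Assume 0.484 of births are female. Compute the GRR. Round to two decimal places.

1.70

Proportion female at birth = 0.484.
Sum of ASFRs = 0.177 + 0.231 + 0.202 + 0.077 + 0.014 + 0.001 = 0.702
TFR = 5 × 0.702 = 3.51
GRR = 0.484 × 3.51 = 1.69884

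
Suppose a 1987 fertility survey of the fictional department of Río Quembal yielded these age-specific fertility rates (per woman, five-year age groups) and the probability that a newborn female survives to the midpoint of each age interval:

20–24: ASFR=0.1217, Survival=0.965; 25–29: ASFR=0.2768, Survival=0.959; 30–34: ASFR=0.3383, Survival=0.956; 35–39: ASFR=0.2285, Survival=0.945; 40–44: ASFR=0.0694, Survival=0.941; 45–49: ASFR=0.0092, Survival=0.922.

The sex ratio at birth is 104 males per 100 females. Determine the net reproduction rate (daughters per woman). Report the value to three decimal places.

Proportion female at birth = 100 / (100 + 104) = 0.49020.
Survival-weighted fertility by age (5·fₓ·Sₓ):
  20–24: 5 × 0.1217 × 0.965 = 0.58720
  25–29: 5 × 0.2768 × 0.959 = 1.32726
  30–34: 5 × 0.3383 × 0.956 = 1.61707
  35–39: 5 × 0.2285 × 0.945 = 1.07966
  40–44: 5 × 0.0694 × 0.941 = 0.32653
  45–49: 5 × 0.0092 × 0.922 = 0.04241
Sum = 4.98013
NRR = 0.49020 × 4.98013 = 2.44126

2.441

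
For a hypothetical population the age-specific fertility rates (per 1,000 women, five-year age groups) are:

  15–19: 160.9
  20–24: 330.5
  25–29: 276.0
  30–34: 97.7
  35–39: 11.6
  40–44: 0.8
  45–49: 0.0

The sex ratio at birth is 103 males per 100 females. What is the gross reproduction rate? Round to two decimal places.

2.16

Proportion female at birth = 100 / (100 + 103) = 0.49261.
Sum of ASFRs = 160.9 + 330.5 + 276.0 + 97.7 + 11.6 + 0.8 + 0.0 = 877.5
TFR = 5 × 877.5 / 1000 = 4.3875
GRR = 0.49261 × 4.3875 = 2.16133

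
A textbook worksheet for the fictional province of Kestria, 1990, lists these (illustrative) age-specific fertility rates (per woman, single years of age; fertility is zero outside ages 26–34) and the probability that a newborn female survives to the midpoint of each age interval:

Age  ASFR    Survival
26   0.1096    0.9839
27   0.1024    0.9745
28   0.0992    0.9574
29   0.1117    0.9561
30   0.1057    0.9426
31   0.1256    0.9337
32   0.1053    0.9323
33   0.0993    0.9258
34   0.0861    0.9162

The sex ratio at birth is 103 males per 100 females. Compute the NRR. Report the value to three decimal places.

0.441

Proportion female at birth = 100 / (100 + 103) = 0.49261.
Survival-weighted fertility by age (1·fₓ·Sₓ):
  26: 1 × 0.1096 × 0.9839 = 0.10784
  27: 1 × 0.1024 × 0.9745 = 0.09979
  28: 1 × 0.0992 × 0.9574 = 0.09497
  29: 1 × 0.1117 × 0.9561 = 0.10680
  30: 1 × 0.1057 × 0.9426 = 0.09963
  31: 1 × 0.1256 × 0.9337 = 0.11727
  32: 1 × 0.1053 × 0.9323 = 0.09817
  33: 1 × 0.0993 × 0.9258 = 0.09193
  34: 1 × 0.0861 × 0.9162 = 0.07888
Sum = 0.89528
NRR = 0.49261 × 0.89528 = 0.44102
NRR < 1, so the cohort does not fully replace itself.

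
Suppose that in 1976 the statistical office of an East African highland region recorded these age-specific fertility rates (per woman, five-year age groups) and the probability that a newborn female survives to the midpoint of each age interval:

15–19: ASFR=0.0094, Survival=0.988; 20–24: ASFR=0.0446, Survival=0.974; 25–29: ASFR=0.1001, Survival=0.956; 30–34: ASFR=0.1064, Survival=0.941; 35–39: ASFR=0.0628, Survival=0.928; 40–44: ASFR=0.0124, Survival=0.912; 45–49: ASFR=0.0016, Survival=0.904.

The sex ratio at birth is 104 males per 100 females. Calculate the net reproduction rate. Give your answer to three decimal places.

Proportion female at birth = 100 / (100 + 104) = 0.49020.
Survival-weighted fertility by age (5·fₓ·Sₓ):
  15–19: 5 × 0.0094 × 0.988 = 0.04644
  20–24: 5 × 0.0446 × 0.974 = 0.21720
  25–29: 5 × 0.1001 × 0.956 = 0.47848
  30–34: 5 × 0.1064 × 0.941 = 0.50061
  35–39: 5 × 0.0628 × 0.928 = 0.29139
  40–44: 5 × 0.0124 × 0.912 = 0.05654
  45–49: 5 × 0.0016 × 0.904 = 0.00723
Sum = 1.59789
NRR = 0.49020 × 1.59789 = 0.78329

0.783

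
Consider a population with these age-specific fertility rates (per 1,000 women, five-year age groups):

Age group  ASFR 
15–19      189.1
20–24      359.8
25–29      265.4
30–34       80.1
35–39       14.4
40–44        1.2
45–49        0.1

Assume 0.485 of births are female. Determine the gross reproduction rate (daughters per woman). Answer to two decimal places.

Proportion female at birth = 0.485.
Sum of ASFRs = 189.1 + 359.8 + 265.4 + 80.1 + 14.4 + 1.2 + 0.1 = 910.1
TFR = 5 × 910.1 / 1000 = 4.5505
GRR = 0.485 × 4.5505 = 2.20699

2.21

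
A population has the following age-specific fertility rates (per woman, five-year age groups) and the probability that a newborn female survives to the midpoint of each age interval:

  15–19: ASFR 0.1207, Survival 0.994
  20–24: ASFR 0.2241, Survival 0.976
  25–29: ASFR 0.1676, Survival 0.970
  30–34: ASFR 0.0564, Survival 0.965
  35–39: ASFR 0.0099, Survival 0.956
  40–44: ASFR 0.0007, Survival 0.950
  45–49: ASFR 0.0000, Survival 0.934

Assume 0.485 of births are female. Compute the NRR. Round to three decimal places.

1.372

Proportion female at birth = 0.485.
Weighting each age-specific rate by interval width and survival:
  15–19: 5 × 0.1207 × 0.994 = 0.59988
  20–24: 5 × 0.2241 × 0.976 = 1.09361
  25–29: 5 × 0.1676 × 0.970 = 0.81286
  30–34: 5 × 0.0564 × 0.965 = 0.27213
  35–39: 5 × 0.0099 × 0.956 = 0.04732
  40–44: 5 × 0.0007 × 0.950 = 0.00333
  45–49: 5 × 0.0000 × 0.934 = 0.00000
Sum = 2.82913
NRR = 0.485 × 2.82913 = 1.37213
With NRR above 1 the population is above replacement fertility.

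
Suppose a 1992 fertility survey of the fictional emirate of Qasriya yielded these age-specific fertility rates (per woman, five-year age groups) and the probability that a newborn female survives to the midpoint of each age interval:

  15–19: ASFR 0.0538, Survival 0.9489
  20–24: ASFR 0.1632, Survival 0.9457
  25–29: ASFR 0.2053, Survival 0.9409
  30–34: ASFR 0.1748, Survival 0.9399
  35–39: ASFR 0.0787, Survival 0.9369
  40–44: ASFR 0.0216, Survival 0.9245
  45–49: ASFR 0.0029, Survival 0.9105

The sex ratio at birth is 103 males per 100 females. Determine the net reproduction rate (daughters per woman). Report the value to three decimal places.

Proportion female at birth = 100 / (100 + 103) = 0.49261.
Each age group contributes 5 × ASFR × survival:
  15–19: 5 × 0.0538 × 0.9489 = 0.25525
  20–24: 5 × 0.1632 × 0.9457 = 0.77169
  25–29: 5 × 0.2053 × 0.9409 = 0.96583
  30–34: 5 × 0.1748 × 0.9399 = 0.82147
  35–39: 5 × 0.0787 × 0.9369 = 0.36867
  40–44: 5 × 0.0216 × 0.9245 = 0.09985
  45–49: 5 × 0.0029 × 0.9105 = 0.01320
Sum = 3.29596
NRR = 0.49261 × 3.29596 = 1.62362

1.624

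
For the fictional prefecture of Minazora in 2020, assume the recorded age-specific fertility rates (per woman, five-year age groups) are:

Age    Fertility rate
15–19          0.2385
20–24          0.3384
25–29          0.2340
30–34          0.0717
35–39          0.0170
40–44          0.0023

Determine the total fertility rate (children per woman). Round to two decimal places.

Sum of ASFRs = 0.2385 + 0.3384 + 0.2340 + 0.0717 + 0.0170 + 0.0023 = 0.9019
TFR = 5 × 0.9019 = 4.5095

4.51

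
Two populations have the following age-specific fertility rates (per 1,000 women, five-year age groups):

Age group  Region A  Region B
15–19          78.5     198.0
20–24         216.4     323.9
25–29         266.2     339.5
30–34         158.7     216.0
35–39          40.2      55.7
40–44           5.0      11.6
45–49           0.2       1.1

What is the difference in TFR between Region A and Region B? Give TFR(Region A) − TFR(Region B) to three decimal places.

-1.903

Region A:
  Sum of ASFRs = 78.5 + 216.4 + 266.2 + 158.7 + 40.2 + 5.0 + 0.2 = 765.2
  TFR = 5 × 765.2 / 1000 = 3.826
Region B:
  Sum of ASFRs = 198.0 + 323.9 + 339.5 + 216.0 + 55.7 + 11.6 + 1.1 = 1145.8
  TFR = 5 × 1145.8 / 1000 = 5.729
Difference = 3.826 − 5.729 = -1.903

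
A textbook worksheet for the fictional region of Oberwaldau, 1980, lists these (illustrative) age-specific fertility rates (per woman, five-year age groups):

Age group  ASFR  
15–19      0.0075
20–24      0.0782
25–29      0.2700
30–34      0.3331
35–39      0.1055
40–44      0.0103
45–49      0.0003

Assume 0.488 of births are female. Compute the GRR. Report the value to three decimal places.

Proportion female at birth = 0.488.
Sum of ASFRs = 0.0075 + 0.0782 + 0.2700 + 0.3331 + 0.1055 + 0.0103 + 0.0003 = 0.8049
TFR = 5 × 0.8049 = 4.0245
GRR = 0.488 × 4.0245 = 1.96396

1.964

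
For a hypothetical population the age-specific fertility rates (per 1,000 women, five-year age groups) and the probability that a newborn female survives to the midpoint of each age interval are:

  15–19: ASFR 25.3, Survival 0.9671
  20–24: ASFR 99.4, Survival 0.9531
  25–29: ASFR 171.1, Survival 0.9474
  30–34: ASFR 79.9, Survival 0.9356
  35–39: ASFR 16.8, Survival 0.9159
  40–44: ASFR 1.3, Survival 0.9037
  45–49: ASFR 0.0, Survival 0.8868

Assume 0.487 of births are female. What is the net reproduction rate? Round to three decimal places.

Proportion female at birth = 0.487.
Each age group contributes 5 × ASFR × survival:
  15–19: 5 × 25.3/1000 × 0.9671 = 0.12234
  20–24: 5 × 99.4/1000 × 0.9531 = 0.47369
  25–29: 5 × 171.1/1000 × 0.9474 = 0.81050
  30–34: 5 × 79.9/1000 × 0.9356 = 0.37377
  35–39: 5 × 16.8/1000 × 0.9159 = 0.07694
  40–44: 5 × 1.3/1000 × 0.9037 = 0.00587
  45–49: 5 × 0.0/1000 × 0.8868 = 0.00000
Sum = 1.86311
NRR = 0.487 × 1.86311 = 0.90733

0.907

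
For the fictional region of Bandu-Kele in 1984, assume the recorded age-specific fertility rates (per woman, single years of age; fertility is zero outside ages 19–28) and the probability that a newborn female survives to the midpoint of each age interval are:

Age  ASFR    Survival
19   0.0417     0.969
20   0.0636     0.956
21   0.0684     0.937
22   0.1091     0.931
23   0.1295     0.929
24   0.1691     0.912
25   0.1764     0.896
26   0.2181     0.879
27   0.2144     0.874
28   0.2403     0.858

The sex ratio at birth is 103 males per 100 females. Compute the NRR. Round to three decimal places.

Proportion female at birth = 100 / (100 + 103) = 0.49261.
Per-age-group product (1 × ASFR × survival probability):
  19: 1 × 0.0417 × 0.969 = 0.04041
  20: 1 × 0.0636 × 0.956 = 0.06080
  21: 1 × 0.0684 × 0.937 = 0.06409
  22: 1 × 0.1091 × 0.931 = 0.10157
  23: 1 × 0.1295 × 0.929 = 0.12031
  24: 1 × 0.1691 × 0.912 = 0.15422
  25: 1 × 0.1764 × 0.896 = 0.15805
  26: 1 × 0.2181 × 0.879 = 0.19171
  27: 1 × 0.2144 × 0.874 = 0.18739
  28: 1 × 0.2403 × 0.858 = 0.20618
Sum = 1.28473
NRR = 0.49261 × 1.28473 = 0.63287

0.633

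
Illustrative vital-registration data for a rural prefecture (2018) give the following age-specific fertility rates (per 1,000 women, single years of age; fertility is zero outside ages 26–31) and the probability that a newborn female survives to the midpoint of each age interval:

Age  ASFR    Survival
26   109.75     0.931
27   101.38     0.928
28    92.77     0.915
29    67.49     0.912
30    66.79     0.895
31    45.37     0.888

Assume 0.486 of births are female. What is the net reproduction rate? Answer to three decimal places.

0.215

Proportion female at birth = 0.486.
Weighting each age-specific rate by interval width and survival:
  26: 1 × 109.75/1000 × 0.931 = 0.10218
  27: 1 × 101.38/1000 × 0.928 = 0.09408
  28: 1 × 92.77/1000 × 0.915 = 0.08488
  29: 1 × 67.49/1000 × 0.912 = 0.06155
  30: 1 × 66.79/1000 × 0.895 = 0.05978
  31: 1 × 45.37/1000 × 0.888 = 0.04029
Sum = 0.44276
NRR = 0.486 × 0.44276 = 0.21518
With NRR below 1 the population is below replacement fertility.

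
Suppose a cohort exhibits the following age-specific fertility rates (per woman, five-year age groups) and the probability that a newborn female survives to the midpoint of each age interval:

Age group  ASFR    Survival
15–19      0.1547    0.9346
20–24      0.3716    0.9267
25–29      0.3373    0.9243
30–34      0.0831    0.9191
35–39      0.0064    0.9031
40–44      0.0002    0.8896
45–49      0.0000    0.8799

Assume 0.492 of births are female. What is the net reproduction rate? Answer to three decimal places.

Proportion female at birth = 0.492.
Per-age-group product (5 × ASFR × survival probability):
  15–19: 5 × 0.1547 × 0.9346 = 0.72291
  20–24: 5 × 0.3716 × 0.9267 = 1.72181
  25–29: 5 × 0.3373 × 0.9243 = 1.55883
  30–34: 5 × 0.0831 × 0.9191 = 0.38189
  35–39: 5 × 0.0064 × 0.9031 = 0.02890
  40–44: 5 × 0.0002 × 0.8896 = 0.00089
  45–49: 5 × 0.0000 × 0.8799 = 0.00000
Sum = 4.41523
NRR = 0.492 × 4.41523 = 2.17229

2.172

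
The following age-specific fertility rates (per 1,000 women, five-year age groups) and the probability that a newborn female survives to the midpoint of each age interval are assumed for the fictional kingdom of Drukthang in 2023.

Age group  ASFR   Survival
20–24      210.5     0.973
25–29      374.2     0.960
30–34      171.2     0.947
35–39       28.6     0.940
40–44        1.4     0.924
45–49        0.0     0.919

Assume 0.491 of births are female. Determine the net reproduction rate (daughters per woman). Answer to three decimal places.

Proportion female at birth = 0.491.
Each age group contributes 5 × ASFR × survival:
  20–24: 5 × 210.5/1000 × 0.973 = 1.02408
  25–29: 5 × 374.2/1000 × 0.960 = 1.79616
  30–34: 5 × 171.2/1000 × 0.947 = 0.81063
  35–39: 5 × 28.6/1000 × 0.940 = 0.13442
  40–44: 5 × 1.4/1000 × 0.924 = 0.00647
  45–49: 5 × 0.0/1000 × 0.919 = 0.00000
Sum = 3.77176
NRR = 0.491 × 3.77176 = 1.85193
An NRR exceeding 1 indicates intrinsic growth under these rates.

1.852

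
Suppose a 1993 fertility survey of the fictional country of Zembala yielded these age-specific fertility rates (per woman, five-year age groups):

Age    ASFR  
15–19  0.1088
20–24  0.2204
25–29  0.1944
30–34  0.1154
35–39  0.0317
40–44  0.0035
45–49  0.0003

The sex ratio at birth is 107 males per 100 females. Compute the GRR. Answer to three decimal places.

Proportion female at birth = 100 / (100 + 107) = 0.48309.
Sum of ASFRs = 0.1088 + 0.2204 + 0.1944 + 0.1154 + 0.0317 + 0.0035 + 0.0003 = 0.6745
TFR = 5 × 0.6745 = 3.3725
GRR = 0.48309 × 3.3725 = 1.62922

1.629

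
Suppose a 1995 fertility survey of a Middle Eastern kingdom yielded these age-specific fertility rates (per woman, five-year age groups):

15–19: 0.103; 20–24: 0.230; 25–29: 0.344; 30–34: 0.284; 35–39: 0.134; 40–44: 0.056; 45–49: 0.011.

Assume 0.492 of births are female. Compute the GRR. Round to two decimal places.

Proportion female at birth = 0.492.
Sum of ASFRs = 0.103 + 0.230 + 0.344 + 0.284 + 0.134 + 0.056 + 0.011 = 1.162
TFR = 5 × 1.162 = 5.81
GRR = 0.492 × 5.81 = 2.85852

2.86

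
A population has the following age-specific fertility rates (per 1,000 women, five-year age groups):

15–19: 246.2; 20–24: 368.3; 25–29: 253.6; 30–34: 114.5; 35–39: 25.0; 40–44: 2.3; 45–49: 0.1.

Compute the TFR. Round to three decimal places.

5.050

Sum of ASFRs = 246.2 + 368.3 + 253.6 + 114.5 + 25.0 + 2.3 + 0.1 = 1010.0
TFR = 5 × 1010.0 / 1000 = 5.05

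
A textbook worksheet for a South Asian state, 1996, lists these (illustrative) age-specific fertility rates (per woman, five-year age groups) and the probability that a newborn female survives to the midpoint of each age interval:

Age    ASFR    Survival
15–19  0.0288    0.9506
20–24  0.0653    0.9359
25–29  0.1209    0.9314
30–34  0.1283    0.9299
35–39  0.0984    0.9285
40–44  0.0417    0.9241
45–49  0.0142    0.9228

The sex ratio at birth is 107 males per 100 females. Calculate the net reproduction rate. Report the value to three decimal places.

1.119

Proportion female at birth = 100 / (100 + 107) = 0.48309.
Weighting each age-specific rate by interval width and survival:
  15–19: 5 × 0.0288 × 0.9506 = 0.13689
  20–24: 5 × 0.0653 × 0.9359 = 0.30557
  25–29: 5 × 0.1209 × 0.9314 = 0.56303
  30–34: 5 × 0.1283 × 0.9299 = 0.59653
  35–39: 5 × 0.0984 × 0.9285 = 0.45682
  40–44: 5 × 0.0417 × 0.9241 = 0.19267
  45–49: 5 × 0.0142 × 0.9228 = 0.06552
Sum = 2.31703
NRR = 0.48309 × 2.31703 = 1.11933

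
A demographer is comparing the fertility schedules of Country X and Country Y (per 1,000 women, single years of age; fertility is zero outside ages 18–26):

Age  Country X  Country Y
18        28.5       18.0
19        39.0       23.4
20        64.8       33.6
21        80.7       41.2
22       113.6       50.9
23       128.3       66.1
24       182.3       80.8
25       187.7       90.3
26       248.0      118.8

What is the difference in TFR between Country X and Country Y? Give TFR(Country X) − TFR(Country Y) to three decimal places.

0.550

Country X:
  Sum of ASFRs = 28.5 + 39.0 + 64.8 + 80.7 + 113.6 + 128.3 + 182.3 + 187.7 + 248.0 = 1072.9
  TFR = 1072.9 / 1000 = 1.0729
Country Y:
  Sum of ASFRs = 18.0 + 23.4 + 33.6 + 41.2 + 50.9 + 66.1 + 80.8 + 90.3 + 118.8 = 523.1
  TFR = 523.1 / 1000 = 0.5231
Difference = 1.0729 − 0.5231 = 0.5498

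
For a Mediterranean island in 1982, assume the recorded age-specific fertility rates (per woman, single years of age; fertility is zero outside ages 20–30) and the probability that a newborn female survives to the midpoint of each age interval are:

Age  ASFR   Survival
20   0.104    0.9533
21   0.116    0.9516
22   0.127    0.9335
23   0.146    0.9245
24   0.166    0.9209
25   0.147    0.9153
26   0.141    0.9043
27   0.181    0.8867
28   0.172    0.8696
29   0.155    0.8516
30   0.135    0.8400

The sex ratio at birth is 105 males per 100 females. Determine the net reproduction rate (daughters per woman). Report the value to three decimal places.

0.699

Proportion female at birth = 100 / (100 + 105) = 0.48780.
Each age group contributes 1 × ASFR × survival:
  20: 1 × 0.104 × 0.9533 = 0.09914
  21: 1 × 0.116 × 0.9516 = 0.11039
  22: 1 × 0.127 × 0.9335 = 0.11855
  23: 1 × 0.146 × 0.9245 = 0.13498
  24: 1 × 0.166 × 0.9209 = 0.15287
  25: 1 × 0.147 × 0.9153 = 0.13455
  26: 1 × 0.141 × 0.9043 = 0.12751
  27: 1 × 0.181 × 0.8867 = 0.16049
  28: 1 × 0.172 × 0.8696 = 0.14957
  29: 1 × 0.155 × 0.8516 = 0.13200
  30: 1 × 0.135 × 0.8400 = 0.11340
Sum = 1.43345
NRR = 0.48780 × 1.43345 = 0.69924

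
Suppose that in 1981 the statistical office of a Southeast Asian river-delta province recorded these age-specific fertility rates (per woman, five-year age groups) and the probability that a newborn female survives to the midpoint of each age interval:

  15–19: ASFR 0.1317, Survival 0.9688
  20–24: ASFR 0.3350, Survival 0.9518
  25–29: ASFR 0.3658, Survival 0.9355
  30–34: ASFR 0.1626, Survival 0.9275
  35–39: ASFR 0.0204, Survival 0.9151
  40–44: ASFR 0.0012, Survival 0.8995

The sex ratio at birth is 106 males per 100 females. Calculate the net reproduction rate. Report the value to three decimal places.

Proportion female at birth = 100 / (100 + 106) = 0.48544.
Per-age-group product (5 × ASFR × survival probability):
  15–19: 5 × 0.1317 × 0.9688 = 0.63795
  20–24: 5 × 0.3350 × 0.9518 = 1.59427
  25–29: 5 × 0.3658 × 0.9355 = 1.71103
  30–34: 5 × 0.1626 × 0.9275 = 0.75406
  35–39: 5 × 0.0204 × 0.9151 = 0.09334
  40–44: 5 × 0.0012 × 0.8995 = 0.00540
Sum = 4.79605
NRR = 0.48544 × 4.79605 = 2.32819

2.328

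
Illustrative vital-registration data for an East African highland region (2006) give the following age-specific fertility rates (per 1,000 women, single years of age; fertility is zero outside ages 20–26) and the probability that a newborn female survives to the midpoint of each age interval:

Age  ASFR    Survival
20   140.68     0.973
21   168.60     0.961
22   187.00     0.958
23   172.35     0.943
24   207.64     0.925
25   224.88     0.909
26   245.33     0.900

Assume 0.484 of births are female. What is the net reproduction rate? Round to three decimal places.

Proportion female at birth = 0.484.
Per-age-group product (1 × ASFR × survival probability):
  20: 1 × 140.68/1000 × 0.973 = 0.13688
  21: 1 × 168.60/1000 × 0.961 = 0.16202
  22: 1 × 187.00/1000 × 0.958 = 0.17915
  23: 1 × 172.35/1000 × 0.943 = 0.16253
  24: 1 × 207.64/1000 × 0.925 = 0.19207
  25: 1 × 224.88/1000 × 0.909 = 0.20442
  26: 1 × 245.33/1000 × 0.900 = 0.22080
Sum = 1.25787
NRR = 0.484 × 1.25787 = 0.60881

0.609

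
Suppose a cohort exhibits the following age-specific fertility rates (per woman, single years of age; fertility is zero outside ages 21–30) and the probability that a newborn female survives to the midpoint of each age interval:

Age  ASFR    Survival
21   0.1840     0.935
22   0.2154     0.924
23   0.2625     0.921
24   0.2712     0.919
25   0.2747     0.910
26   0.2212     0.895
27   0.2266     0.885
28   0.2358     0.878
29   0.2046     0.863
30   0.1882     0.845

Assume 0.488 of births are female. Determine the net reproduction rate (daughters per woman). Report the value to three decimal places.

1.002

Proportion female at birth = 0.488.
Per-age-group product (1 × ASFR × survival probability):
  21: 1 × 0.1840 × 0.935 = 0.17204
  22: 1 × 0.2154 × 0.924 = 0.19903
  23: 1 × 0.2625 × 0.921 = 0.24176
  24: 1 × 0.2712 × 0.919 = 0.24923
  25: 1 × 0.2747 × 0.910 = 0.24998
  26: 1 × 0.2212 × 0.895 = 0.19797
  27: 1 × 0.2266 × 0.885 = 0.20054
  28: 1 × 0.2358 × 0.878 = 0.20703
  29: 1 × 0.2046 × 0.863 = 0.17657
  30: 1 × 0.1882 × 0.845 = 0.15903
Sum = 2.05318
NRR = 0.488 × 2.05318 = 1.00195
NRR > 1, so each generation more than replaces itself.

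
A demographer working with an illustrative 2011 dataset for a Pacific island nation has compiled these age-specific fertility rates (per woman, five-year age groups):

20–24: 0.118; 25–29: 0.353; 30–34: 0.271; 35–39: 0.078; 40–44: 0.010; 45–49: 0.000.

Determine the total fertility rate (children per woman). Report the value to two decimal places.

4.15

Sum of ASFRs = 0.118 + 0.353 + 0.271 + 0.078 + 0.010 + 0.000 = 0.830
TFR = 5 × 0.830 = 4.15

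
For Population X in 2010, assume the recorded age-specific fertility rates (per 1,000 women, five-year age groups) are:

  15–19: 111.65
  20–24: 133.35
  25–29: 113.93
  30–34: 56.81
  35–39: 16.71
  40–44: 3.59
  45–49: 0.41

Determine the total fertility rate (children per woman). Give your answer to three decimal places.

Sum of ASFRs = 111.65 + 133.35 + 113.93 + 56.81 + 16.71 + 3.59 + 0.41 = 436.45
TFR = 5 × 436.45 / 1000 = 2.18225

2.182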